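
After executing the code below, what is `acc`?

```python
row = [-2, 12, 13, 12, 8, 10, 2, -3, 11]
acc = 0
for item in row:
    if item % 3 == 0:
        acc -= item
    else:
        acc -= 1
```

-27

item=-2: not %3==0, acc = 0-1 = -1
item=12: %3==0, acc = (-1)-12 = -13
item=13: not %3==0, acc = (-13)-1 = -14
item=12: %3==0, acc = (-14)-12 = -26
item=8: not %3==0, acc = (-26)-1 = -27
item=10: not %3==0, acc = (-27)-1 = -28
item=2: not %3==0, acc = (-28)-1 = -29
item=-3: %3==0, acc = (-29)-(-3) = -26
item=11: not %3==0, acc = (-26)-1 = -27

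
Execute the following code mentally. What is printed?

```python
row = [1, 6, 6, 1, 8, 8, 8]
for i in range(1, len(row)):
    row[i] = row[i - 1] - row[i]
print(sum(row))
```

-111

i=1: row[1] = 1-6 = -5 → [1, -5, 6, 1, 8, 8, 8]
i=2: row[2] = (-5)-6 = -11 → [1, -5, -11, 1, 8, 8, 8]
i=3: row[3] = (-11)-1 = -12 → [1, -5, -11, -12, 8, 8, 8]
i=4: row[4] = (-12)-8 = -20 → [1, -5, -11, -12, -20, 8, 8]
i=5: row[5] = (-20)-8 = -28 → [1, -5, -11, -12, -20, -28, 8]
i=6: row[6] = (-28)-8 = -36 → [1, -5, -11, -12, -20, -28, -36]
sum = -111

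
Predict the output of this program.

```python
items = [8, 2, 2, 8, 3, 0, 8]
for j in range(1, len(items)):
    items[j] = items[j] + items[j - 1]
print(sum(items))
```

127

j=1: items[1] = 2+8 = 10 → [8, 10, 2, 8, 3, 0, 8]
j=2: items[2] = 2+10 = 12 → [8, 10, 12, 8, 3, 0, 8]
j=3: items[3] = 8+12 = 20 → [8, 10, 12, 20, 3, 0, 8]
j=4: items[4] = 3+20 = 23 → [8, 10, 12, 20, 23, 0, 8]
j=5: items[5] = 0+23 = 23 → [8, 10, 12, 20, 23, 23, 8]
j=6: items[6] = 8+23 = 31 → [8, 10, 12, 20, 23, 23, 31]
sum = 127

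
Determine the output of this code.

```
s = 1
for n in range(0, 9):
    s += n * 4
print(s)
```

n=0: s = 1+0*4 = 1
n=1: s = 1+1*4 = 5
n=2: s = 5+2*4 = 13
n=3: s = 13+3*4 = 25
n=4: s = 25+4*4 = 41
n=5: s = 41+5*4 = 61
n=6: s = 61+6*4 = 85
n=7: s = 85+7*4 = 113
n=8: s = 113+8*4 = 145

145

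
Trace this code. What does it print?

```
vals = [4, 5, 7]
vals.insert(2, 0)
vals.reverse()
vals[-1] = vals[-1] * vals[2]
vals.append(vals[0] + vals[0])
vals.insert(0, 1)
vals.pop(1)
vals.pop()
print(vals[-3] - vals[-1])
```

-20

insert 0 at 2 → [4, 5, 0, 7]
reverse → [7, 0, 5, 4]
vals[-1] = vals[-1]*vals[2] = 4*5 = 20 → [7, 0, 5, 20]
append vals[0]+vals[0] = 7+7 = 14 → [7, 0, 5, 20, 14]
insert 1 at 0 → [1, 7, 0, 5, 20, 14]
pop(1) removes 7 → [1, 0, 5, 20, 14]
pop() removes 14 → [1, 0, 5, 20]
vals[-3]-vals[-1] = 0-20 = -20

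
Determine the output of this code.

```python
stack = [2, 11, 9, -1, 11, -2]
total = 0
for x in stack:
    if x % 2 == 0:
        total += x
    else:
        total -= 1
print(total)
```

-4

x=2: even, total = 0+2 = 2
x=11: not even, total = 2-1 = 1
x=9: not even, total = 1-1 = 0
x=-1: not even, total = 0-1 = -1
x=11: not even, total = (-1)-1 = -2
x=-2: even, total = (-2)+(-2) = -4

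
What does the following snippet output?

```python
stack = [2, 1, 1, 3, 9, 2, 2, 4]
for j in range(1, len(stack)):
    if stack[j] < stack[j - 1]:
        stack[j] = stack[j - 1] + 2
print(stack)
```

j=1: 1<2, stack[1] = 2+2 = 4 → [2, 4, 1, 3, 9, 2, 2, 4]
j=2: 1<4, stack[2] = 4+2 = 6 → [2, 4, 6, 3, 9, 2, 2, 4]
j=3: 3<6, stack[3] = 6+2 = 8 → [2, 4, 6, 8, 9, 2, 2, 4]
j=4: 9>=8, unchanged → [2, 4, 6, 8, 9, 2, 2, 4]
j=5: 2<9, stack[5] = 9+2 = 11 → [2, 4, 6, 8, 9, 11, 2, 4]
j=6: 2<11, stack[6] = 11+2 = 13 → [2, 4, 6, 8, 9, 11, 13, 4]
j=7: 4<13, stack[7] = 13+2 = 15 → [2, 4, 6, 8, 9, 11, 13, 15]

[2, 4, 6, 8, 9, 11, 13, 15]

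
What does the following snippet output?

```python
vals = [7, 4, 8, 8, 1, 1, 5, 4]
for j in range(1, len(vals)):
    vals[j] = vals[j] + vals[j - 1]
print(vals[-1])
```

j=1: vals[1] = 4+7 = 11 → [7, 11, 8, 8, 1, 1, 5, 4]
j=2: vals[2] = 8+11 = 19 → [7, 11, 19, 8, 1, 1, 5, 4]
j=3: vals[3] = 8+19 = 27 → [7, 11, 19, 27, 1, 1, 5, 4]
j=4: vals[4] = 1+27 = 28 → [7, 11, 19, 27, 28, 1, 5, 4]
j=5: vals[5] = 1+28 = 29 → [7, 11, 19, 27, 28, 29, 5, 4]
j=6: vals[6] = 5+29 = 34 → [7, 11, 19, 27, 28, 29, 34, 4]
j=7: vals[7] = 4+34 = 38 → [7, 11, 19, 27, 28, 29, 34, 38]

38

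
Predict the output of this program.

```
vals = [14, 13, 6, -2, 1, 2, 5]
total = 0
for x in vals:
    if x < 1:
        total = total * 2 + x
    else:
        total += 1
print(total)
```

x=14: not <1, total = 0+1 = 1
x=13: not <1, total = 1+1 = 2
x=6: not <1, total = 2+1 = 3
x=-2: <1, total = 3*2+(-2) = 4
x=1: not <1, total = 4+1 = 5
x=2: not <1, total = 5+1 = 6
x=5: not <1, total = 6+1 = 7

7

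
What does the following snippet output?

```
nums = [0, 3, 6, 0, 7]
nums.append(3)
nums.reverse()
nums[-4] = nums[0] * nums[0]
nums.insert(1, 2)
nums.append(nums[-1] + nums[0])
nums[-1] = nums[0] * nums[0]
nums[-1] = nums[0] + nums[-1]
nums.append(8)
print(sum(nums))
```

50

append 3 → [0, 3, 6, 0, 7, 3]
reverse → [3, 7, 0, 6, 3, 0]
nums[-4] = nums[0]*nums[0] = 3*3 = 9 → [3, 7, 9, 6, 3, 0]
insert 2 at 1 → [3, 2, 7, 9, 6, 3, 0]
append nums[-1]+nums[0] = 0+3 = 3 → [3, 2, 7, 9, 6, 3, 0, 3]
nums[-1] = nums[0]*nums[0] = 3*3 = 9 → [3, 2, 7, 9, 6, 3, 0, 9]
nums[-1] = nums[0]+nums[-1] = 3+9 = 12 → [3, 2, 7, 9, 6, 3, 0, 12]
append 8 → [3, 2, 7, 9, 6, 3, 0, 12, 8]
sum = 50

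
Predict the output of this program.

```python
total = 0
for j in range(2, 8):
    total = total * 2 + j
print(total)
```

183

j=2: total = 0*2+2 = 2
j=3: total = 2*2+3 = 7
j=4: total = 7*2+4 = 18
j=5: total = 18*2+5 = 41
j=6: total = 41*2+6 = 88
j=7: total = 88*2+7 = 183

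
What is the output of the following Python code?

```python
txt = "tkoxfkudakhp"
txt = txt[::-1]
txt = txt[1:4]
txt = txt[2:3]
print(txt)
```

a

reverse → 'phkadukfxokt'
slice [1:4] → 'hka'
slice [2:3] → 'a'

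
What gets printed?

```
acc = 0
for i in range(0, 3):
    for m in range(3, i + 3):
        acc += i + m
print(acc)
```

15

i=1,m=3: acc = 0+4 = 4
i=2,m=3: acc = 4+5 = 9
i=2,m=4: acc = 9+6 = 15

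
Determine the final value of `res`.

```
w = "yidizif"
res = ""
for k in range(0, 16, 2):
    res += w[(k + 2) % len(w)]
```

k=0: add w[2]='d' → 'd'
k=2: add w[4]='z' → 'dz'
k=4: add w[6]='f' → 'dzf'
k=6: add w[1]='i' → 'dzfi'
k=8: add w[3]='i' → 'dzfii'
k=10: add w[5]='i' → 'dzfiii'
k=12: add w[0]='y' → 'dzfiiiy'
k=14: add w[2]='d' → 'dzfiiiyd'

'dzfiiiyd'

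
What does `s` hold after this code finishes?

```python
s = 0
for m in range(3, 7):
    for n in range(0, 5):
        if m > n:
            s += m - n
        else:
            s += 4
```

m=3,n=0: 3>0, s = 0+3 = 3
m=3,n=1: 3>1, s = 3+2 = 5
m=3,n=2: 3>2, s = 5+1 = 6
m=3,n=3: not 3>3, s = 6+4 = 10
m=3,n=4: not 3>4, s = 10+4 = 14
m=4,n=0: 4>0, s = 14+4 = 18
m=4,n=1: 4>1, s = 18+3 = 21
m=4,n=2: 4>2, s = 21+2 = 23
m=4,n=3: 4>3, s = 23+1 = 24
m=4,n=4: not 4>4, s = 24+4 = 28
m=5,n=0: 5>0, s = 28+5 = 33
m=5,n=1: 5>1, s = 33+4 = 37
m=5,n=2: 5>2, s = 37+3 = 40
m=5,n=3: 5>3, s = 40+2 = 42
m=5,n=4: 5>4, s = 42+1 = 43
m=6,n=0: 6>0, s = 43+6 = 49
m=6,n=1: 6>1, s = 49+5 = 54
m=6,n=2: 6>2, s = 54+4 = 58
m=6,n=3: 6>3, s = 58+3 = 61
m=6,n=4: 6>4, s = 61+2 = 63

63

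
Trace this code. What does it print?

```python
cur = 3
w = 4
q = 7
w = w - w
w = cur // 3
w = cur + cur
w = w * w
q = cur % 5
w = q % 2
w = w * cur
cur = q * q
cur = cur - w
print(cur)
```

6

w = 4-4 = 0
w = 3//3 = 1
w = 3+3 = 6
w = 6*6 = 36
q = 3%5 = 3
w = 3%2 = 1
w = 1*3 = 3
cur = 3*3 = 9
cur = 9-3 = 6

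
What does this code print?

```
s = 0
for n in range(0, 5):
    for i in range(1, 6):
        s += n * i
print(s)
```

n=0,i=1: s = 0+0 = 0
n=0,i=2: s = 0+0 = 0
n=0,i=3: s = 0+0 = 0
n=0,i=4: s = 0+0 = 0
n=0,i=5: s = 0+0 = 0
n=1,i=1: s = 0+1 = 1
n=1,i=2: s = 1+2 = 3
n=1,i=3: s = 3+3 = 6
n=1,i=4: s = 6+4 = 10
n=1,i=5: s = 10+5 = 15
n=2,i=1: s = 15+2 = 17
n=2,i=2: s = 17+4 = 21
n=2,i=3: s = 21+6 = 27
n=2,i=4: s = 27+8 = 35
n=2,i=5: s = 35+10 = 45
n=3,i=1: s = 45+3 = 48
n=3,i=2: s = 48+6 = 54
n=3,i=3: s = 54+9 = 63
n=3,i=4: s = 63+12 = 75
n=3,i=5: s = 75+15 = 90
n=4,i=1: s = 90+4 = 94
n=4,i=2: s = 94+8 = 102
n=4,i=3: s = 102+12 = 114
n=4,i=4: s = 114+16 = 130
n=4,i=5: s = 130+20 = 150

150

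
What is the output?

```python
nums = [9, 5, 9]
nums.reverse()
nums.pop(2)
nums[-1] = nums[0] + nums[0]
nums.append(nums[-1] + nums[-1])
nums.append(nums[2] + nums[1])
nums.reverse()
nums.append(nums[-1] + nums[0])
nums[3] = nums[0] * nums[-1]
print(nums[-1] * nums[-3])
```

1134

reverse → [9, 5, 9]
pop(2) removes 9 → [9, 5]
nums[-1] = nums[0]+nums[0] = 9+9 = 18 → [9, 18]
append nums[-1]+nums[-1] = 18+18 = 36 → [9, 18, 36]
append nums[2]+nums[1] = 36+18 = 54 → [9, 18, 36, 54]
reverse → [54, 36, 18, 9]
append nums[-1]+nums[0] = 9+54 = 63 → [54, 36, 18, 9, 63]
nums[3] = nums[0]*nums[-1] = 54*63 = 3402 → [54, 36, 18, 3402, 63]
nums[-1]*nums[-3] = 63*18 = 1134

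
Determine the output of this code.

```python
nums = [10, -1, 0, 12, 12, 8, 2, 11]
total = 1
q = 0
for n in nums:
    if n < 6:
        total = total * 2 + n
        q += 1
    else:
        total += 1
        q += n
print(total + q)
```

n=10: not <6, total = 1+1 = 2; q=10
n=-1: <6, total = 2*2+(-1) = 3; q=11
n=0: <6, total = 3*2+0 = 6; q=12
n=12: not <6, total = 6+1 = 7; q=24
n=12: not <6, total = 7+1 = 8; q=36
n=8: not <6, total = 8+1 = 9; q=44
n=2: <6, total = 9*2+2 = 20; q=45
n=11: not <6, total = 20+1 = 21; q=56
total+q = 21+56 = 77

77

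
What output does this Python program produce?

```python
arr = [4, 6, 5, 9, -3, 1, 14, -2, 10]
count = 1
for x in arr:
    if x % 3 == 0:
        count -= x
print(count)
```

-11

x=4: not %3==0
x=6: %3==0, count = 1-6 = -5
x=5: not %3==0
x=9: %3==0, count = (-5)-9 = -14
x=-3: %3==0, count = (-14)-(-3) = -11
x=1: not %3==0
x=14: not %3==0
x=-2: not %3==0
x=10: not %3==0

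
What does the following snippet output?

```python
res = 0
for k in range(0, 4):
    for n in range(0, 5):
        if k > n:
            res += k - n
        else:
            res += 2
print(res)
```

k=0,n=0: not 0>0, res = 0+2 = 2
k=0,n=1: not 0>1, res = 2+2 = 4
k=0,n=2: not 0>2, res = 4+2 = 6
k=0,n=3: not 0>3, res = 6+2 = 8
k=0,n=4: not 0>4, res = 8+2 = 10
k=1,n=0: 1>0, res = 10+1 = 11
k=1,n=1: not 1>1, res = 11+2 = 13
k=1,n=2: not 1>2, res = 13+2 = 15
k=1,n=3: not 1>3, res = 15+2 = 17
k=1,n=4: not 1>4, res = 17+2 = 19
k=2,n=0: 2>0, res = 19+2 = 21
k=2,n=1: 2>1, res = 21+1 = 22
k=2,n=2: not 2>2, res = 22+2 = 24
k=2,n=3: not 2>3, res = 24+2 = 26
k=2,n=4: not 2>4, res = 26+2 = 28
k=3,n=0: 3>0, res = 28+3 = 31
k=3,n=1: 3>1, res = 31+2 = 33
k=3,n=2: 3>2, res = 33+1 = 34
k=3,n=3: not 3>3, res = 34+2 = 36
k=3,n=4: not 3>4, res = 36+2 = 38

38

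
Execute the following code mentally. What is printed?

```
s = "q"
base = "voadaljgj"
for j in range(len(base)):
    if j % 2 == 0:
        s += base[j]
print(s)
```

j=0: add 'v' → 'qv'
j=1: skip
j=2: add 'a' → 'qva'
j=3: skip
j=4: add 'a' → 'qvaa'
j=5: skip
j=6: add 'j' → 'qvaaj'
j=7: skip
j=8: add 'j' → 'qvaajj'

qvaajj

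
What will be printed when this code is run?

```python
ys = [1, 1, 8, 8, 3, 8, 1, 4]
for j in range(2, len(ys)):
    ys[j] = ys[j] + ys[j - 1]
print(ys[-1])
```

j=2: ys[2] = 8+1 = 9 → [1, 1, 9, 8, 3, 8, 1, 4]
j=3: ys[3] = 8+9 = 17 → [1, 1, 9, 17, 3, 8, 1, 4]
j=4: ys[4] = 3+17 = 20 → [1, 1, 9, 17, 20, 8, 1, 4]
j=5: ys[5] = 8+20 = 28 → [1, 1, 9, 17, 20, 28, 1, 4]
j=6: ys[6] = 1+28 = 29 → [1, 1, 9, 17, 20, 28, 29, 4]
j=7: ys[7] = 4+29 = 33 → [1, 1, 9, 17, 20, 28, 29, 33]

33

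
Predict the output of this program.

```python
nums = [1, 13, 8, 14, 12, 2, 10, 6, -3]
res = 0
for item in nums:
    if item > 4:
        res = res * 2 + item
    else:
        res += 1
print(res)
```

799

item=1: not >4, res = 0+1 = 1
item=13: >4, res = 1*2+13 = 15
item=8: >4, res = 15*2+8 = 38
item=14: >4, res = 38*2+14 = 90
item=12: >4, res = 90*2+12 = 192
item=2: not >4, res = 192+1 = 193
item=10: >4, res = 193*2+10 = 396
item=6: >4, res = 396*2+6 = 798
item=-3: not >4, res = 798+1 = 799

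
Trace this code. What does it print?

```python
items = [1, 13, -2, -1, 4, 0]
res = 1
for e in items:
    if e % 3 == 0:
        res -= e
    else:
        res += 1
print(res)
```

e=1: not %3==0, res = 1+1 = 2
e=13: not %3==0, res = 2+1 = 3
e=-2: not %3==0, res = 3+1 = 4
e=-1: not %3==0, res = 4+1 = 5
e=4: not %3==0, res = 5+1 = 6
e=0: %3==0, res = 6-0 = 6

6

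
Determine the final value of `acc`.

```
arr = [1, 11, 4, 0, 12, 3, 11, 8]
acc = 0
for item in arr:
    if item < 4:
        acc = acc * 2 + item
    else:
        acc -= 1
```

item=1: <4, acc = 0*2+1 = 1
item=11: not <4, acc = 1-1 = 0
item=4: not <4, acc = 0-1 = -1
item=0: <4, acc = (-1)*2+0 = -2
item=12: not <4, acc = (-2)-1 = -3
item=3: <4, acc = (-3)*2+3 = -3
item=11: not <4, acc = (-3)-1 = -4
item=8: not <4, acc = (-4)-1 = -5

-5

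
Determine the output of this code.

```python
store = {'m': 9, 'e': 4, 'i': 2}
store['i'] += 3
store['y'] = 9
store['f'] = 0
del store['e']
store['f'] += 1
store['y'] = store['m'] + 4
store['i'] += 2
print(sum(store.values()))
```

30

store['i'] = 2+3 = 5 → {'m': 9, 'e': 4, 'i': 5}
store['y'] = 9 → {'m': 9, 'e': 4, 'i': 5, 'y': 9}
store['f'] = 0 → {'m': 9, 'e': 4, 'i': 5, 'y': 9, 'f': 0}
del 'e' → {'m': 9, 'i': 5, 'y': 9, 'f': 0}
store['f'] = 0+1 = 1 → {'m': 9, 'i': 5, 'y': 9, 'f': 1}
store['y'] = store['m']+4 = 13 → {'m': 9, 'i': 5, 'y': 13, 'f': 1}
store['i'] = 5+2 = 7 → {'m': 9, 'i': 7, 'y': 13, 'f': 1}
sum of values = 30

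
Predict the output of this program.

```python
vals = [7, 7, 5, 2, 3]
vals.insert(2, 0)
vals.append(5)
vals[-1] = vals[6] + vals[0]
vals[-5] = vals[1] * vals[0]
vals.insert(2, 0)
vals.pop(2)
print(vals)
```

[7, 7, 49, 5, 2, 3, 12]

insert 0 at 2 → [7, 7, 0, 5, 2, 3]
append 5 → [7, 7, 0, 5, 2, 3, 5]
vals[-1] = vals[6]+vals[0] = 5+7 = 12 → [7, 7, 0, 5, 2, 3, 12]
vals[-5] = vals[1]*vals[0] = 7*7 = 49 → [7, 7, 49, 5, 2, 3, 12]
insert 0 at 2 → [7, 7, 0, 49, 5, 2, 3, 12]
pop(2) removes 0 → [7, 7, 49, 5, 2, 3, 12]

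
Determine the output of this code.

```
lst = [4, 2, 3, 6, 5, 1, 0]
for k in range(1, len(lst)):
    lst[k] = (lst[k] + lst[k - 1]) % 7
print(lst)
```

k=1: lst[1] = (2+4)%7 = 6 → [4, 6, 3, 6, 5, 1, 0]
k=2: lst[2] = (3+6)%7 = 2 → [4, 6, 2, 6, 5, 1, 0]
k=3: lst[3] = (6+2)%7 = 1 → [4, 6, 2, 1, 5, 1, 0]
k=4: lst[4] = (5+1)%7 = 6 → [4, 6, 2, 1, 6, 1, 0]
k=5: lst[5] = (1+6)%7 = 0 → [4, 6, 2, 1, 6, 0, 0]
k=6: lst[6] = (0+0)%7 = 0 → [4, 6, 2, 1, 6, 0, 0]

[4, 6, 2, 1, 6, 0, 0]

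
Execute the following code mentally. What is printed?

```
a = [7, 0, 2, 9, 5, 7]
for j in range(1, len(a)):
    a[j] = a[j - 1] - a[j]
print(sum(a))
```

j=1: a[1] = 7-0 = 7 → [7, 7, 2, 9, 5, 7]
j=2: a[2] = 7-2 = 5 → [7, 7, 5, 9, 5, 7]
j=3: a[3] = 5-9 = -4 → [7, 7, 5, -4, 5, 7]
j=4: a[4] = (-4)-5 = -9 → [7, 7, 5, -4, -9, 7]
j=5: a[5] = (-9)-7 = -16 → [7, 7, 5, -4, -9, -16]
sum = -10

-10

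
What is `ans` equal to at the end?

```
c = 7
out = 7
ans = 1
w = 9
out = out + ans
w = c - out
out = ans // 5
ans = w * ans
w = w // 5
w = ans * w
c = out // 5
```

-1

out = 7+1 = 8
w = 7-8 = -1
out = 1//5 = 0
ans = (-1)*1 = -1
w = (-1)//5 = -1
w = (-1)*(-1) = 1
c = 0//5 = 0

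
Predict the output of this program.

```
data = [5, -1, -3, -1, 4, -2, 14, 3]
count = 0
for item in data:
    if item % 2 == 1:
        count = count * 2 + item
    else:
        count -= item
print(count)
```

item=5: odd, count = 0*2+5 = 5
item=-1: odd, count = 5*2+(-1) = 9
item=-3: odd, count = 9*2+(-3) = 15
item=-1: odd, count = 15*2+(-1) = 29
item=4: not odd, count = 29-4 = 25
item=-2: not odd, count = 25-(-2) = 27
item=14: not odd, count = 27-14 = 13
item=3: odd, count = 13*2+3 = 29

29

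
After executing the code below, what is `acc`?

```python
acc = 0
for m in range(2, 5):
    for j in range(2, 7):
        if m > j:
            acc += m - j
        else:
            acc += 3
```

m=2,j=2: not 2>2, acc = 0+3 = 3
m=2,j=3: not 2>3, acc = 3+3 = 6
m=2,j=4: not 2>4, acc = 6+3 = 9
m=2,j=5: not 2>5, acc = 9+3 = 12
m=2,j=6: not 2>6, acc = 12+3 = 15
m=3,j=2: 3>2, acc = 15+1 = 16
m=3,j=3: not 3>3, acc = 16+3 = 19
m=3,j=4: not 3>4, acc = 19+3 = 22
m=3,j=5: not 3>5, acc = 22+3 = 25
m=3,j=6: not 3>6, acc = 25+3 = 28
m=4,j=2: 4>2, acc = 28+2 = 30
m=4,j=3: 4>3, acc = 30+1 = 31
m=4,j=4: not 4>4, acc = 31+3 = 34
m=4,j=5: not 4>5, acc = 34+3 = 37
m=4,j=6: not 4>6, acc = 37+3 = 40

40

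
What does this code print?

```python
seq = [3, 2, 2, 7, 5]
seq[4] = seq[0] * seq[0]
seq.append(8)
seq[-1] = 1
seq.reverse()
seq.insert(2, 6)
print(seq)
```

[1, 9, 6, 7, 2, 2, 3]

seq[4] = seq[0]*seq[0] = 3*3 = 9 → [3, 2, 2, 7, 9]
append 8 → [3, 2, 2, 7, 9, 8]
seq[-1] = 1 → [3, 2, 2, 7, 9, 1]
reverse → [1, 9, 7, 2, 2, 3]
insert 6 at 2 → [1, 9, 6, 7, 2, 2, 3]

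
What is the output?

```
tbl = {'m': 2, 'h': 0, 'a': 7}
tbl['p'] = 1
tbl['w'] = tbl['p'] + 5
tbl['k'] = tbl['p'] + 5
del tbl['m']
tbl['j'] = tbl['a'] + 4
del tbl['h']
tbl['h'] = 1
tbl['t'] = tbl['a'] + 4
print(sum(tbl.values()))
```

tbl['p'] = 1 → {'m': 2, 'h': 0, 'a': 7, 'p': 1}
tbl['w'] = tbl['p']+5 = 6 → {'m': 2, 'h': 0, 'a': 7, 'p': 1, 'w': 6}
tbl['k'] = tbl['p']+5 = 6 → {'m': 2, 'h': 0, 'a': 7, 'p': 1, 'w': 6, 'k': 6}
del 'm' → {'h': 0, 'a': 7, 'p': 1, 'w': 6, 'k': 6}
tbl['j'] = tbl['a']+4 = 11 → {'h': 0, 'a': 7, 'p': 1, 'w': 6, 'k': 6, 'j': 11}
del 'h' → {'a': 7, 'p': 1, 'w': 6, 'k': 6, 'j': 11}
tbl['h'] = 1 → {'a': 7, 'p': 1, 'w': 6, 'k': 6, 'j': 11, 'h': 1}
tbl['t'] = tbl['a']+4 = 11 → {'a': 7, 'p': 1, 'w': 6, 'k': 6, 'j': 11, 'h': 1, 't': 11}
sum of values = 43

43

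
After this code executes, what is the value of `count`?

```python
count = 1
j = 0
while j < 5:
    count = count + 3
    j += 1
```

16

j=0: count = 1+3 = 4
j=1: count = 4+3 = 7
j=2: count = 7+3 = 10
j=3: count = 10+3 = 13
j=4: count = 13+3 = 16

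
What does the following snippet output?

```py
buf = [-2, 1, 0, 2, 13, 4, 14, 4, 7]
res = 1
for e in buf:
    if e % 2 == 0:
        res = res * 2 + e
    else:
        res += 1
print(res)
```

e=-2: even, res = 1*2+(-2) = 0
e=1: not even, res = 0+1 = 1
e=0: even, res = 1*2+0 = 2
e=2: even, res = 2*2+2 = 6
e=13: not even, res = 6+1 = 7
e=4: even, res = 7*2+4 = 18
e=14: even, res = 18*2+14 = 50
e=4: even, res = 50*2+4 = 104
e=7: not even, res = 104+1 = 105

105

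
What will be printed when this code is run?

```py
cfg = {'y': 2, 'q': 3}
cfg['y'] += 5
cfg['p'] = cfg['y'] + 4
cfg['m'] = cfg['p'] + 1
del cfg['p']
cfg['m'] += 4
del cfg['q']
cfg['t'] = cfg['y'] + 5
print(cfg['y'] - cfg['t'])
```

cfg['y'] = 2+5 = 7 → {'y': 7, 'q': 3}
cfg['p'] = cfg['y']+4 = 11 → {'y': 7, 'q': 3, 'p': 11}
cfg['m'] = cfg['p']+1 = 12 → {'y': 7, 'q': 3, 'p': 11, 'm': 12}
del 'p' → {'y': 7, 'q': 3, 'm': 12}
cfg['m'] = 12+4 = 16 → {'y': 7, 'q': 3, 'm': 16}
del 'q' → {'y': 7, 'm': 16}
cfg['t'] = cfg['y']+5 = 12 → {'y': 7, 'm': 16, 't': 12}
cfg['y']-cfg['t'] = 7-12 = -5

-5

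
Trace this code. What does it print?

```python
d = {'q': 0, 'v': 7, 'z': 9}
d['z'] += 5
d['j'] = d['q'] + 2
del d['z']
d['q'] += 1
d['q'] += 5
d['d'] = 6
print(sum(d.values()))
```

21

d['z'] = 9+5 = 14 → {'q': 0, 'v': 7, 'z': 14}
d['j'] = d['q']+2 = 2 → {'q': 0, 'v': 7, 'z': 14, 'j': 2}
del 'z' → {'q': 0, 'v': 7, 'j': 2}
d['q'] = 0+1 = 1 → {'q': 1, 'v': 7, 'j': 2}
d['q'] = 1+5 = 6 → {'q': 6, 'v': 7, 'j': 2}
d['d'] = 6 → {'q': 6, 'v': 7, 'j': 2, 'd': 6}
sum of values = 21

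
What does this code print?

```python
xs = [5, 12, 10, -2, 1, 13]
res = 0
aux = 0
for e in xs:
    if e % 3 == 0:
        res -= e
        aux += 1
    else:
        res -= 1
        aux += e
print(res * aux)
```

e=5: not %3==0, res = 0-1 = -1; aux=5
e=12: %3==0, res = (-1)-12 = -13; aux=6
e=10: not %3==0, res = (-13)-1 = -14; aux=16
e=-2: not %3==0, res = (-14)-1 = -15; aux=14
e=1: not %3==0, res = (-15)-1 = -16; aux=15
e=13: not %3==0, res = (-16)-1 = -17; aux=28
res*aux = (-17)*28 = -476

-476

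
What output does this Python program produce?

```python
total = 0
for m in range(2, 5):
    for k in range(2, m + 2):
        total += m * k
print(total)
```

93

m=2,k=2: total = 0+4 = 4
m=2,k=3: total = 4+6 = 10
m=3,k=2: total = 10+6 = 16
m=3,k=3: total = 16+9 = 25
m=3,k=4: total = 25+12 = 37
m=4,k=2: total = 37+8 = 45
m=4,k=3: total = 45+12 = 57
m=4,k=4: total = 57+16 = 73
m=4,k=5: total = 73+20 = 93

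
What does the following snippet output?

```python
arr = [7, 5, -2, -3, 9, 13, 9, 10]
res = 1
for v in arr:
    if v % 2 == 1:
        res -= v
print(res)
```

v=7: odd, res = 1-7 = -6
v=5: odd, res = (-6)-5 = -11
v=-2: not odd
v=-3: odd, res = (-11)-(-3) = -8
v=9: odd, res = (-8)-9 = -17
v=13: odd, res = (-17)-13 = -30
v=9: odd, res = (-30)-9 = -39
v=10: not odd

-39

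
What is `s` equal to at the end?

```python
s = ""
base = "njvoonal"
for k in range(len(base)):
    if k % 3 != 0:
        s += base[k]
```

k=0: skip
k=1: add 'j' → 'j'
k=2: add 'v' → 'jv'
k=3: skip
k=4: add 'o' → 'jvo'
k=5: add 'n' → 'jvon'
k=6: skip
k=7: add 'l' → 'jvonl'

'jvonl'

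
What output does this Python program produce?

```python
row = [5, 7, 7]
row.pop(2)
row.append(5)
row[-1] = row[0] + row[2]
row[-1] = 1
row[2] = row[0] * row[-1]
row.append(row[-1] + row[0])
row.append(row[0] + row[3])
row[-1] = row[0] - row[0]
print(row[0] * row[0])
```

pop(2) removes 7 → [5, 7]
append 5 → [5, 7, 5]
row[-1] = row[0]+row[2] = 5+5 = 10 → [5, 7, 10]
row[-1] = 1 → [5, 7, 1]
row[2] = row[0]*row[-1] = 5*1 = 5 → [5, 7, 5]
append row[-1]+row[0] = 5+5 = 10 → [5, 7, 5, 10]
append row[0]+row[3] = 5+10 = 15 → [5, 7, 5, 10, 15]
row[-1] = row[0]-row[0] = 5-5 = 0 → [5, 7, 5, 10, 0]
row[0]*row[0] = 5*5 = 25

25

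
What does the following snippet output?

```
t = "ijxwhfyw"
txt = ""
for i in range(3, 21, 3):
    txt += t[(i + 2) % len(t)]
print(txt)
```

i=3: add t[5]='f' → 'f'
i=6: add t[0]='i' → 'fi'
i=9: add t[3]='w' → 'fiw'
i=12: add t[6]='y' → 'fiwy'
i=15: add t[1]='j' → 'fiwyj'
i=18: add t[4]='h' → 'fiwyjh'

fiwyjh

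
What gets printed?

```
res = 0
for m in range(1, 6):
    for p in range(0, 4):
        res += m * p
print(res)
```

90

m=1,p=0: res = 0+0 = 0
m=1,p=1: res = 0+1 = 1
m=1,p=2: res = 1+2 = 3
m=1,p=3: res = 3+3 = 6
m=2,p=0: res = 6+0 = 6
m=2,p=1: res = 6+2 = 8
m=2,p=2: res = 8+4 = 12
m=2,p=3: res = 12+6 = 18
m=3,p=0: res = 18+0 = 18
m=3,p=1: res = 18+3 = 21
m=3,p=2: res = 21+6 = 27
m=3,p=3: res = 27+9 = 36
m=4,p=0: res = 36+0 = 36
m=4,p=1: res = 36+4 = 40
m=4,p=2: res = 40+8 = 48
m=4,p=3: res = 48+12 = 60
m=5,p=0: res = 60+0 = 60
m=5,p=1: res = 60+5 = 65
m=5,p=2: res = 65+10 = 75
m=5,p=3: res = 75+15 = 90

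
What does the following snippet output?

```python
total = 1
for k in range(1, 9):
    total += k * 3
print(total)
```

109

k=1: total = 1+1*3 = 4
k=2: total = 4+2*3 = 10
k=3: total = 10+3*3 = 19
k=4: total = 19+4*3 = 31
k=5: total = 31+5*3 = 46
k=6: total = 46+6*3 = 64
k=7: total = 64+7*3 = 85
k=8: total = 85+8*3 = 109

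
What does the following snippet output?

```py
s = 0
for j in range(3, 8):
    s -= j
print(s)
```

-25

j=3: s = 0-3 = -3
j=4: s = (-3)-4 = -7
j=5: s = (-7)-5 = -12
j=6: s = (-12)-6 = -18
j=7: s = (-18)-7 = -25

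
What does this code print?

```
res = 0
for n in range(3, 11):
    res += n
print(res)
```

52

n=3: res = 0+3 = 3
n=4: res = 3+4 = 7
n=5: res = 7+5 = 12
n=6: res = 12+6 = 18
n=7: res = 18+7 = 25
n=8: res = 25+8 = 33
n=9: res = 33+9 = 42
n=10: res = 42+10 = 52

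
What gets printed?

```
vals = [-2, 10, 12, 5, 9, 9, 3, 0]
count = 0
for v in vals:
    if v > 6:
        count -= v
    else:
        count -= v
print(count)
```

v=-2: not >6, count = 0-(-2) = 2
v=10: >6, count = 2-10 = -8
v=12: >6, count = (-8)-12 = -20
v=5: not >6, count = (-20)-5 = -25
v=9: >6, count = (-25)-9 = -34
v=9: >6, count = (-34)-9 = -43
v=3: not >6, count = (-43)-3 = -46
v=0: not >6, count = (-46)-0 = -46

-46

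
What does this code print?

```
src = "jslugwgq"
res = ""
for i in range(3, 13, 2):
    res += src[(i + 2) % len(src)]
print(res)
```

wqsuw

i=3: add src[5]='w' → 'w'
i=5: add src[7]='q' → 'wq'
i=7: add src[1]='s' → 'wqs'
i=9: add src[3]='u' → 'wqsu'
i=11: add src[5]='w' → 'wqsuw'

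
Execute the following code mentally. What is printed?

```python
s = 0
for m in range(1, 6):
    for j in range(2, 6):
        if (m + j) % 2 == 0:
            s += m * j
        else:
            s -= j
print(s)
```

74

m=1,j=2: odd sum, s = 0-2 = -2
m=1,j=3: even sum, s = (-2)+3 = 1
m=1,j=4: odd sum, s = 1-4 = -3
m=1,j=5: even sum, s = (-3)+5 = 2
m=2,j=2: even sum, s = 2+4 = 6
m=2,j=3: odd sum, s = 6-3 = 3
m=2,j=4: even sum, s = 3+8 = 11
m=2,j=5: odd sum, s = 11-5 = 6
m=3,j=2: odd sum, s = 6-2 = 4
m=3,j=3: even sum, s = 4+9 = 13
m=3,j=4: odd sum, s = 13-4 = 9
m=3,j=5: even sum, s = 9+15 = 24
m=4,j=2: even sum, s = 24+8 = 32
m=4,j=3: odd sum, s = 32-3 = 29
m=4,j=4: even sum, s = 29+16 = 45
m=4,j=5: odd sum, s = 45-5 = 40
m=5,j=2: odd sum, s = 40-2 = 38
m=5,j=3: even sum, s = 38+15 = 53
m=5,j=4: odd sum, s = 53-4 = 49
m=5,j=5: even sum, s = 49+25 = 74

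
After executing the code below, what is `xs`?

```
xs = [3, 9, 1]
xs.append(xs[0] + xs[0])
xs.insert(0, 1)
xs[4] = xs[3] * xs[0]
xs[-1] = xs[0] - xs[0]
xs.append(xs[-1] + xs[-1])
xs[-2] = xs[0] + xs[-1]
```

[1, 3, 9, 1, 1, 0]

append xs[0]+xs[0] = 3+3 = 6 → [3, 9, 1, 6]
insert 1 at 0 → [1, 3, 9, 1, 6]
xs[4] = xs[3]*xs[0] = 1*1 = 1 → [1, 3, 9, 1, 1]
xs[-1] = xs[0]-xs[0] = 1-1 = 0 → [1, 3, 9, 1, 0]
append xs[-1]+xs[-1] = 0+0 = 0 → [1, 3, 9, 1, 0, 0]
xs[-2] = xs[0]+xs[-1] = 1+0 = 1 → [1, 3, 9, 1, 1, 0]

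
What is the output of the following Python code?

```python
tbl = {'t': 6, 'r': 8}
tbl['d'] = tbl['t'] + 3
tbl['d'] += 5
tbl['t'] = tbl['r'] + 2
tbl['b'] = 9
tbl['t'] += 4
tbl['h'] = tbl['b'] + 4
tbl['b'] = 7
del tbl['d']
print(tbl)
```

{'t': 14, 'r': 8, 'b': 7, 'h': 13}

tbl['d'] = tbl['t']+3 = 9 → {'t': 6, 'r': 8, 'd': 9}
tbl['d'] = 9+5 = 14 → {'t': 6, 'r': 8, 'd': 14}
tbl['t'] = tbl['r']+2 = 10 → {'t': 10, 'r': 8, 'd': 14}
tbl['b'] = 9 → {'t': 10, 'r': 8, 'd': 14, 'b': 9}
tbl['t'] = 10+4 = 14 → {'t': 14, 'r': 8, 'd': 14, 'b': 9}
tbl['h'] = tbl['b']+4 = 13 → {'t': 14, 'r': 8, 'd': 14, 'b': 9, 'h': 13}
tbl['b'] = 7 → {'t': 14, 'r': 8, 'd': 14, 'b': 7, 'h': 13}
del 'd' → {'t': 14, 'r': 8, 'b': 7, 'h': 13}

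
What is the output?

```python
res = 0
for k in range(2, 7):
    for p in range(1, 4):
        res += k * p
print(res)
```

k=2,p=1: res = 0+2 = 2
k=2,p=2: res = 2+4 = 6
k=2,p=3: res = 6+6 = 12
k=3,p=1: res = 12+3 = 15
k=3,p=2: res = 15+6 = 21
k=3,p=3: res = 21+9 = 30
k=4,p=1: res = 30+4 = 34
k=4,p=2: res = 34+8 = 42
k=4,p=3: res = 42+12 = 54
k=5,p=1: res = 54+5 = 59
k=5,p=2: res = 59+10 = 69
k=5,p=3: res = 69+15 = 84
k=6,p=1: res = 84+6 = 90
k=6,p=2: res = 90+12 = 102
k=6,p=3: res = 102+18 = 120

120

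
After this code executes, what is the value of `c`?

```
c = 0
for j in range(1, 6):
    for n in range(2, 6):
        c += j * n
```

j=1,n=2: c = 0+2 = 2
j=1,n=3: c = 2+3 = 5
j=1,n=4: c = 5+4 = 9
j=1,n=5: c = 9+5 = 14
j=2,n=2: c = 14+4 = 18
j=2,n=3: c = 18+6 = 24
j=2,n=4: c = 24+8 = 32
j=2,n=5: c = 32+10 = 42
j=3,n=2: c = 42+6 = 48
j=3,n=3: c = 48+9 = 57
j=3,n=4: c = 57+12 = 69
j=3,n=5: c = 69+15 = 84
j=4,n=2: c = 84+8 = 92
j=4,n=3: c = 92+12 = 104
j=4,n=4: c = 104+16 = 120
j=4,n=5: c = 120+20 = 140
j=5,n=2: c = 140+10 = 150
j=5,n=3: c = 150+15 = 165
j=5,n=4: c = 165+20 = 185
j=5,n=5: c = 185+25 = 210

210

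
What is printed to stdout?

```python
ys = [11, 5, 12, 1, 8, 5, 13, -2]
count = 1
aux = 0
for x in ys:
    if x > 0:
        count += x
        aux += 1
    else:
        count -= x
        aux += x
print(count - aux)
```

53

x=11: >0, count = 1+11 = 12; aux=1
x=5: >0, count = 12+5 = 17; aux=2
x=12: >0, count = 17+12 = 29; aux=3
x=1: >0, count = 29+1 = 30; aux=4
x=8: >0, count = 30+8 = 38; aux=5
x=5: >0, count = 38+5 = 43; aux=6
x=13: >0, count = 43+13 = 56; aux=7
x=-2: not >0, count = 56-(-2) = 58; aux=5
count-aux = 58-5 = 53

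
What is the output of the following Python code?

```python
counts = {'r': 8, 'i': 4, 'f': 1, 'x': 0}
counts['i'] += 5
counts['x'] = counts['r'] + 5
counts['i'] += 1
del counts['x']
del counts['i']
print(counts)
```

counts['i'] = 4+5 = 9 → {'r': 8, 'i': 9, 'f': 1, 'x': 0}
counts['x'] = counts['r']+5 = 13 → {'r': 8, 'i': 9, 'f': 1, 'x': 13}
counts['i'] = 9+1 = 10 → {'r': 8, 'i': 10, 'f': 1, 'x': 13}
del 'x' → {'r': 8, 'i': 10, 'f': 1}
del 'i' → {'r': 8, 'f': 1}

{'r': 8, 'f': 1}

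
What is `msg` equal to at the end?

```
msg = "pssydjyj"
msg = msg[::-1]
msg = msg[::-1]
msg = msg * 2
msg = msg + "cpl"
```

'pssydjyjpssydjyjcpl'

reverse → 'jyjdyssp'
reverse → 'pssydjyj'
repeat ×2 → 'pssydjyjpssydjyj'
+ 'cpl' → 'pssydjyjpssydjyjcpl'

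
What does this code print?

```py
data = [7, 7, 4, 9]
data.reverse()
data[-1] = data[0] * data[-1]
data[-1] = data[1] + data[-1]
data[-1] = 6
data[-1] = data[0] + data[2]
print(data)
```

reverse → [9, 4, 7, 7]
data[-1] = data[0]*data[-1] = 9*7 = 63 → [9, 4, 7, 63]
data[-1] = data[1]+data[-1] = 4+63 = 67 → [9, 4, 7, 67]
data[-1] = 6 → [9, 4, 7, 6]
data[-1] = data[0]+data[2] = 9+7 = 16 → [9, 4, 7, 16]

[9, 4, 7, 16]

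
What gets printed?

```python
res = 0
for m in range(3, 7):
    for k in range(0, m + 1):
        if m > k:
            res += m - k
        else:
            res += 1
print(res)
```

m=3,k=0: 3>0, res = 0+3 = 3
m=3,k=1: 3>1, res = 3+2 = 5
m=3,k=2: 3>2, res = 5+1 = 6
m=3,k=3: not 3>3, res = 6+1 = 7
m=4,k=0: 4>0, res = 7+4 = 11
m=4,k=1: 4>1, res = 11+3 = 14
m=4,k=2: 4>2, res = 14+2 = 16
m=4,k=3: 4>3, res = 16+1 = 17
m=4,k=4: not 4>4, res = 17+1 = 18
m=5,k=0: 5>0, res = 18+5 = 23
m=5,k=1: 5>1, res = 23+4 = 27
m=5,k=2: 5>2, res = 27+3 = 30
m=5,k=3: 5>3, res = 30+2 = 32
m=5,k=4: 5>4, res = 32+1 = 33
m=5,k=5: not 5>5, res = 33+1 = 34
m=6,k=0: 6>0, res = 34+6 = 40
m=6,k=1: 6>1, res = 40+5 = 45
m=6,k=2: 6>2, res = 45+4 = 49
m=6,k=3: 6>3, res = 49+3 = 52
m=6,k=4: 6>4, res = 52+2 = 54
m=6,k=5: 6>5, res = 54+1 = 55
m=6,k=6: not 6>6, res = 55+1 = 56

56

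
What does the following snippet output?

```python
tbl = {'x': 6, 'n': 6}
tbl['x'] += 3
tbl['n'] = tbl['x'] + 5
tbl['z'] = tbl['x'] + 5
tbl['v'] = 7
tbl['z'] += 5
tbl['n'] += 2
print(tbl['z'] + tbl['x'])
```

tbl['x'] = 6+3 = 9 → {'x': 9, 'n': 6}
tbl['n'] = tbl['x']+5 = 14 → {'x': 9, 'n': 14}
tbl['z'] = tbl['x']+5 = 14 → {'x': 9, 'n': 14, 'z': 14}
tbl['v'] = 7 → {'x': 9, 'n': 14, 'z': 14, 'v': 7}
tbl['z'] = 14+5 = 19 → {'x': 9, 'n': 14, 'z': 19, 'v': 7}
tbl['n'] = 14+2 = 16 → {'x': 9, 'n': 16, 'z': 19, 'v': 7}
tbl['z']+tbl['x'] = 19+9 = 28

28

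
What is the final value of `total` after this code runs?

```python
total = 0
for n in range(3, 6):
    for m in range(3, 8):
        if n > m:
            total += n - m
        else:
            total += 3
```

40

n=3,m=3: not 3>3, total = 0+3 = 3
n=3,m=4: not 3>4, total = 3+3 = 6
n=3,m=5: not 3>5, total = 6+3 = 9
n=3,m=6: not 3>6, total = 9+3 = 12
n=3,m=7: not 3>7, total = 12+3 = 15
n=4,m=3: 4>3, total = 15+1 = 16
n=4,m=4: not 4>4, total = 16+3 = 19
n=4,m=5: not 4>5, total = 19+3 = 22
n=4,m=6: not 4>6, total = 22+3 = 25
n=4,m=7: not 4>7, total = 25+3 = 28
n=5,m=3: 5>3, total = 28+2 = 30
n=5,m=4: 5>4, total = 30+1 = 31
n=5,m=5: not 5>5, total = 31+3 = 34
n=5,m=6: not 5>6, total = 34+3 = 37
n=5,m=7: not 5>7, total = 37+3 = 40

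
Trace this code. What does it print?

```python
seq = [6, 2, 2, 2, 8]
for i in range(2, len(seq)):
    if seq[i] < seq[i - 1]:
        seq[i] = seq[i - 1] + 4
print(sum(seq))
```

i=2: 2>=2, unchanged → [6, 2, 2, 2, 8]
i=3: 2>=2, unchanged → [6, 2, 2, 2, 8]
i=4: 8>=2, unchanged → [6, 2, 2, 2, 8]
sum = 20

20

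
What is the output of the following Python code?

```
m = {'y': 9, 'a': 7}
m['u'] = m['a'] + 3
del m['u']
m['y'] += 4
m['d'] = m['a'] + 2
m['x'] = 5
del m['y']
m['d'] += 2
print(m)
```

m['u'] = m['a']+3 = 10 → {'y': 9, 'a': 7, 'u': 10}
del 'u' → {'y': 9, 'a': 7}
m['y'] = 9+4 = 13 → {'y': 13, 'a': 7}
m['d'] = m['a']+2 = 9 → {'y': 13, 'a': 7, 'd': 9}
m['x'] = 5 → {'y': 13, 'a': 7, 'd': 9, 'x': 5}
del 'y' → {'a': 7, 'd': 9, 'x': 5}
m['d'] = 9+2 = 11 → {'a': 7, 'd': 11, 'x': 5}

{'a': 7, 'd': 11, 'x': 5}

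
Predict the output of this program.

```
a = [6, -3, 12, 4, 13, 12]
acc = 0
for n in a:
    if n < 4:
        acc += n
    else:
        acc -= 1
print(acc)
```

n=6: not <4, acc = 0-1 = -1
n=-3: <4, acc = (-1)+(-3) = -4
n=12: not <4, acc = (-4)-1 = -5
n=4: not <4, acc = (-5)-1 = -6
n=13: not <4, acc = (-6)-1 = -7
n=12: not <4, acc = (-7)-1 = -8

-8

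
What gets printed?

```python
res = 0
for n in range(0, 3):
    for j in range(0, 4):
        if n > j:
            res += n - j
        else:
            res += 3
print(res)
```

n=0,j=0: not 0>0, res = 0+3 = 3
n=0,j=1: not 0>1, res = 3+3 = 6
n=0,j=2: not 0>2, res = 6+3 = 9
n=0,j=3: not 0>3, res = 9+3 = 12
n=1,j=0: 1>0, res = 12+1 = 13
n=1,j=1: not 1>1, res = 13+3 = 16
n=1,j=2: not 1>2, res = 16+3 = 19
n=1,j=3: not 1>3, res = 19+3 = 22
n=2,j=0: 2>0, res = 22+2 = 24
n=2,j=1: 2>1, res = 24+1 = 25
n=2,j=2: not 2>2, res = 25+3 = 28
n=2,j=3: not 2>3, res = 28+3 = 31

31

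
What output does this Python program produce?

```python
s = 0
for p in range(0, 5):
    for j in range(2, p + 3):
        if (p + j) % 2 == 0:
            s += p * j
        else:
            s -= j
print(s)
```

68

p=0,j=2: even sum, s = 0+0 = 0
p=1,j=2: odd sum, s = 0-2 = -2
p=1,j=3: even sum, s = (-2)+3 = 1
p=2,j=2: even sum, s = 1+4 = 5
p=2,j=3: odd sum, s = 5-3 = 2
p=2,j=4: even sum, s = 2+8 = 10
p=3,j=2: odd sum, s = 10-2 = 8
p=3,j=3: even sum, s = 8+9 = 17
p=3,j=4: odd sum, s = 17-4 = 13
p=3,j=5: even sum, s = 13+15 = 28
p=4,j=2: even sum, s = 28+8 = 36
p=4,j=3: odd sum, s = 36-3 = 33
p=4,j=4: even sum, s = 33+16 = 49
p=4,j=5: odd sum, s = 49-5 = 44
p=4,j=6: even sum, s = 44+24 = 68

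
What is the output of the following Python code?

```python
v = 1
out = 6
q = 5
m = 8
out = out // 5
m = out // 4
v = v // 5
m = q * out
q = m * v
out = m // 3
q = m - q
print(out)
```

out = 6//5 = 1
m = 1//4 = 0
v = 1//5 = 0
m = 5*1 = 5
q = 5*0 = 0
out = 5//3 = 1
q = 5-0 = 5

1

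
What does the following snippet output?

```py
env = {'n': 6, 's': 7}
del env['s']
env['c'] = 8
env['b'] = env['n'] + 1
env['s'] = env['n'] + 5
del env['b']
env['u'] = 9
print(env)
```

{'n': 6, 'c': 8, 's': 11, 'u': 9}

del 's' → {'n': 6}
env['c'] = 8 → {'n': 6, 'c': 8}
env['b'] = env['n']+1 = 7 → {'n': 6, 'c': 8, 'b': 7}
env['s'] = env['n']+5 = 11 → {'n': 6, 'c': 8, 'b': 7, 's': 11}
del 'b' → {'n': 6, 'c': 8, 's': 11}
env['u'] = 9 → {'n': 6, 'c': 8, 's': 11, 'u': 9}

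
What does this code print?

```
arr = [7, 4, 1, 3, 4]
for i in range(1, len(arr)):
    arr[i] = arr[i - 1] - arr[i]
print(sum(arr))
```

i=1: arr[1] = 7-4 = 3 → [7, 3, 1, 3, 4]
i=2: arr[2] = 3-1 = 2 → [7, 3, 2, 3, 4]
i=3: arr[3] = 2-3 = -1 → [7, 3, 2, -1, 4]
i=4: arr[4] = (-1)-4 = -5 → [7, 3, 2, -1, -5]
sum = 6

6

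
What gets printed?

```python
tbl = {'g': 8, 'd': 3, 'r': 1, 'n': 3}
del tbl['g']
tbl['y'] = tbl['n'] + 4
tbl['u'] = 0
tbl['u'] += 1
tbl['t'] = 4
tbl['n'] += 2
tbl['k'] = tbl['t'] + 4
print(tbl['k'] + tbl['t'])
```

del 'g' → {'d': 3, 'r': 1, 'n': 3}
tbl['y'] = tbl['n']+4 = 7 → {'d': 3, 'r': 1, 'n': 3, 'y': 7}
tbl['u'] = 0 → {'d': 3, 'r': 1, 'n': 3, 'y': 7, 'u': 0}
tbl['u'] = 0+1 = 1 → {'d': 3, 'r': 1, 'n': 3, 'y': 7, 'u': 1}
tbl['t'] = 4 → {'d': 3, 'r': 1, 'n': 3, 'y': 7, 'u': 1, 't': 4}
tbl['n'] = 3+2 = 5 → {'d': 3, 'r': 1, 'n': 5, 'y': 7, 'u': 1, 't': 4}
tbl['k'] = tbl['t']+4 = 8 → {'d': 3, 'r': 1, 'n': 5, 'y': 7, 'u': 1, 't': 4, 'k': 8}
tbl['k']+tbl['t'] = 8+4 = 12

12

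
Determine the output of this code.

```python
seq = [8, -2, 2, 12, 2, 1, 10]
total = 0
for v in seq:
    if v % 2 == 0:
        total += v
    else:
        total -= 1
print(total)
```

31

v=8: even, total = 0+8 = 8
v=-2: even, total = 8+(-2) = 6
v=2: even, total = 6+2 = 8
v=12: even, total = 8+12 = 20
v=2: even, total = 20+2 = 22
v=1: not even, total = 22-1 = 21
v=10: even, total = 21+10 = 31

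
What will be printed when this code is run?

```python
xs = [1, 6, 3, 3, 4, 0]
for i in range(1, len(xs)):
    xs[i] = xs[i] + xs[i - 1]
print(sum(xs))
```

i=1: xs[1] = 6+1 = 7 → [1, 7, 3, 3, 4, 0]
i=2: xs[2] = 3+7 = 10 → [1, 7, 10, 3, 4, 0]
i=3: xs[3] = 3+10 = 13 → [1, 7, 10, 13, 4, 0]
i=4: xs[4] = 4+13 = 17 → [1, 7, 10, 13, 17, 0]
i=5: xs[5] = 0+17 = 17 → [1, 7, 10, 13, 17, 17]
sum = 65

65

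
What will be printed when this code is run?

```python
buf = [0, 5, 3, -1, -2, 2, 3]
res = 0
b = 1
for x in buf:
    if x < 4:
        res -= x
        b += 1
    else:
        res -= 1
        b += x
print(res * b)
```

-72

x=0: <4, res = 0-0 = 0; b=2
x=5: not <4, res = 0-1 = -1; b=7
x=3: <4, res = (-1)-3 = -4; b=8
x=-1: <4, res = (-4)-(-1) = -3; b=9
x=-2: <4, res = (-3)-(-2) = -1; b=10
x=2: <4, res = (-1)-2 = -3; b=11
x=3: <4, res = (-3)-3 = -6; b=12
res*b = (-6)*12 = -72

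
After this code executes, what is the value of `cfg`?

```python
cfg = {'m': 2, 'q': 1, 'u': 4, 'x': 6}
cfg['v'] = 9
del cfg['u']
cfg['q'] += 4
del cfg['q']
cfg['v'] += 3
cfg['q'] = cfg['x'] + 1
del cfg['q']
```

{'m': 2, 'x': 6, 'v': 12}

cfg['v'] = 9 → {'m': 2, 'q': 1, 'u': 4, 'x': 6, 'v': 9}
del 'u' → {'m': 2, 'q': 1, 'x': 6, 'v': 9}
cfg['q'] = 1+4 = 5 → {'m': 2, 'q': 5, 'x': 6, 'v': 9}
del 'q' → {'m': 2, 'x': 6, 'v': 9}
cfg['v'] = 9+3 = 12 → {'m': 2, 'x': 6, 'v': 12}
cfg['q'] = cfg['x']+1 = 7 → {'m': 2, 'x': 6, 'v': 12, 'q': 7}
del 'q' → {'m': 2, 'x': 6, 'v': 12}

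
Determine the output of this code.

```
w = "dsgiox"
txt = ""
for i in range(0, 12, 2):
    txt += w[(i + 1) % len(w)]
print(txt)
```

sixsix

i=0: add w[1]='s' → 's'
i=2: add w[3]='i' → 'si'
i=4: add w[5]='x' → 'six'
i=6: add w[1]='s' → 'sixs'
i=8: add w[3]='i' → 'sixsi'
i=10: add w[5]='x' → 'sixsix'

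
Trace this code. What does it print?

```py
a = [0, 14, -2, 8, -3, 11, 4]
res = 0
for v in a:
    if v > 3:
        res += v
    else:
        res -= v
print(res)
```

42

v=0: not >3, res = 0-0 = 0
v=14: >3, res = 0+14 = 14
v=-2: not >3, res = 14-(-2) = 16
v=8: >3, res = 16+8 = 24
v=-3: not >3, res = 24-(-3) = 27
v=11: >3, res = 27+11 = 38
v=4: >3, res = 38+4 = 42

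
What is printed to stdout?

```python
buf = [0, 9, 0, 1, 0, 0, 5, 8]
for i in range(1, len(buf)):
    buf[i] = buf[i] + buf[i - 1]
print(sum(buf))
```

i=1: buf[1] = 9+0 = 9 → [0, 9, 0, 1, 0, 0, 5, 8]
i=2: buf[2] = 0+9 = 9 → [0, 9, 9, 1, 0, 0, 5, 8]
i=3: buf[3] = 1+9 = 10 → [0, 9, 9, 10, 0, 0, 5, 8]
i=4: buf[4] = 0+10 = 10 → [0, 9, 9, 10, 10, 0, 5, 8]
i=5: buf[5] = 0+10 = 10 → [0, 9, 9, 10, 10, 10, 5, 8]
i=6: buf[6] = 5+10 = 15 → [0, 9, 9, 10, 10, 10, 15, 8]
i=7: buf[7] = 8+15 = 23 → [0, 9, 9, 10, 10, 10, 15, 23]
sum = 86

86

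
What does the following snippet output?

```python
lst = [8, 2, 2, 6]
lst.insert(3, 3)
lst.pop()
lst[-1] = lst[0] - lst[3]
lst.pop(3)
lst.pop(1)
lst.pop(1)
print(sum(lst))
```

8

insert 3 at 3 → [8, 2, 2, 3, 6]
pop() removes 6 → [8, 2, 2, 3]
lst[-1] = lst[0]-lst[3] = 8-3 = 5 → [8, 2, 2, 5]
pop(3) removes 5 → [8, 2, 2]
pop(1) removes 2 → [8, 2]
pop(1) removes 2 → [8]
sum = 8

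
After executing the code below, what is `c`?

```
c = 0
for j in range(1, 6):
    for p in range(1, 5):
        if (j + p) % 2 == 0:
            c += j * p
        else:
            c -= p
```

46

j=1,p=1: even sum, c = 0+1 = 1
j=1,p=2: odd sum, c = 1-2 = -1
j=1,p=3: even sum, c = (-1)+3 = 2
j=1,p=4: odd sum, c = 2-4 = -2
j=2,p=1: odd sum, c = (-2)-1 = -3
j=2,p=2: even sum, c = (-3)+4 = 1
j=2,p=3: odd sum, c = 1-3 = -2
j=2,p=4: even sum, c = (-2)+8 = 6
j=3,p=1: even sum, c = 6+3 = 9
j=3,p=2: odd sum, c = 9-2 = 7
j=3,p=3: even sum, c = 7+9 = 16
j=3,p=4: odd sum, c = 16-4 = 12
j=4,p=1: odd sum, c = 12-1 = 11
j=4,p=2: even sum, c = 11+8 = 19
j=4,p=3: odd sum, c = 19-3 = 16
j=4,p=4: even sum, c = 16+16 = 32
j=5,p=1: even sum, c = 32+5 = 37
j=5,p=2: odd sum, c = 37-2 = 35
j=5,p=3: even sum, c = 35+15 = 50
j=5,p=4: odd sum, c = 50-4 = 46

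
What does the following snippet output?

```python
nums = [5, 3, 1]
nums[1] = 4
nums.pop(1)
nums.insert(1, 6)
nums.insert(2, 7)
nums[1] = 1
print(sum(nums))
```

14

nums[1] = 4 → [5, 4, 1]
pop(1) removes 4 → [5, 1]
insert 6 at 1 → [5, 6, 1]
insert 7 at 2 → [5, 6, 7, 1]
nums[1] = 1 → [5, 1, 7, 1]
sum = 14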